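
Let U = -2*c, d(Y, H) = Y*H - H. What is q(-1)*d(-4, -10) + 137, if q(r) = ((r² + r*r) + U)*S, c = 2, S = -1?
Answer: 237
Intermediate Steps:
d(Y, H) = -H + H*Y (d(Y, H) = H*Y - H = -H + H*Y)
U = -4 (U = -2*2 = -4)
q(r) = 4 - 2*r² (q(r) = ((r² + r*r) - 4)*(-1) = ((r² + r²) - 4)*(-1) = (2*r² - 4)*(-1) = (-4 + 2*r²)*(-1) = 4 - 2*r²)
q(-1)*d(-4, -10) + 137 = (4 - 2*(-1)²)*(-10*(-1 - 4)) + 137 = (4 - 2*1)*(-10*(-5)) + 137 = (4 - 2)*50 + 137 = 2*50 + 137 = 100 + 137 = 237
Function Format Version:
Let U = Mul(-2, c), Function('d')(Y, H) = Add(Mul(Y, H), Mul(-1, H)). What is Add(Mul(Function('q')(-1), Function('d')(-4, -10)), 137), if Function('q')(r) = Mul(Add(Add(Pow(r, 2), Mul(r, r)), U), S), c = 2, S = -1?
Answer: 237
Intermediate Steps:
Function('d')(Y, H) = Add(Mul(-1, H), Mul(H, Y)) (Function('d')(Y, H) = Add(Mul(H, Y), Mul(-1, H)) = Add(Mul(-1, H), Mul(H, Y)))
U = -4 (U = Mul(-2, 2) = -4)
Function('q')(r) = Add(4, Mul(-2, Pow(r, 2))) (Function('q')(r) = Mul(Add(Add(Pow(r, 2), Mul(r, r)), -4), -1) = Mul(Add(Add(Pow(r, 2), Pow(r, 2)), -4), -1) = Mul(Add(Mul(2, Pow(r, 2)), -4), -1) = Mul(Add(-4, Mul(2, Pow(r, 2))), -1) = Add(4, Mul(-2, Pow(r, 2))))
Add(Mul(Function('q')(-1), Function('d')(-4, -10)), 137) = Add(Mul(Add(4, Mul(-2, Pow(-1, 2))), Mul(-10, Add(-1, -4))), 137) = Add(Mul(Add(4, Mul(-2, 1)), Mul(-10, -5)), 137) = Add(Mul(Add(4, -2), 50), 137) = Add(Mul(2, 50), 137) = Add(100, 137) = 237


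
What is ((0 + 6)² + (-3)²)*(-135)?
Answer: -6075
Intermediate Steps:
((0 + 6)² + (-3)²)*(-135) = (6² + 9)*(-135) = (36 + 9)*(-135) = 45*(-135) = -6075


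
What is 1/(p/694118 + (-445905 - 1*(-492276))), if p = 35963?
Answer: 694118/32186981741 ≈ 2.1565e-5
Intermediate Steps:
1/(p/694118 + (-445905 - 1*(-492276))) = 1/(35963/694118 + (-445905 - 1*(-492276))) = 1/(35963*(1/694118) + (-445905 + 492276)) = 1/(35963/694118 + 46371) = 1/(32186981741/694118) = 694118/32186981741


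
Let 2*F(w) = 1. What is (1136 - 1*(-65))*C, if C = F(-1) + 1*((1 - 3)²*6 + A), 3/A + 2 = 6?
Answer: 121301/4 ≈ 30325.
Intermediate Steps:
A = ¾ (A = 3/(-2 + 6) = 3/4 = 3*(¼) = ¾ ≈ 0.75000)
F(w) = ½ (F(w) = (½)*1 = ½)
C = 101/4 (C = ½ + 1*((1 - 3)²*6 + ¾) = ½ + 1*((-2)²*6 + ¾) = ½ + 1*(4*6 + ¾) = ½ + 1*(24 + ¾) = ½ + 1*(99/4) = ½ + 99/4 = 101/4 ≈ 25.250)
(1136 - 1*(-65))*C = (1136 - 1*(-65))*(101/4) = (1136 + 65)*(101/4) = 1201*(101/4) = 121301/4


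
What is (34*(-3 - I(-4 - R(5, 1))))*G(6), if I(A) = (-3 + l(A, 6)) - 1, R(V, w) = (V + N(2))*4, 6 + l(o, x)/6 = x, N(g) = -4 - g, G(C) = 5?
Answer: 170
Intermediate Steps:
l(o, x) = -36 + 6*x
R(V, w) = -24 + 4*V (R(V, w) = (V + (-4 - 1*2))*4 = (V + (-4 - 2))*4 = (V - 6)*4 = (-6 + V)*4 = -24 + 4*V)
I(A) = -4 (I(A) = (-3 + (-36 + 6*6)) - 1 = (-3 + (-36 + 36)) - 1 = (-3 + 0) - 1 = -3 - 1 = -4)
(34*(-3 - I(-4 - R(5, 1))))*G(6) = (34*(-3 - 1*(-4)))*5 = (34*(-3 + 4))*5 = (34*1)*5 = 34*5 = 170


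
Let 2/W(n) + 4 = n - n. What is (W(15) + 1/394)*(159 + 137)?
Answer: -29008/197 ≈ -147.25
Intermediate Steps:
W(n) = -½ (W(n) = 2/(-4 + (n - n)) = 2/(-4 + 0) = 2/(-4) = 2*(-¼) = -½)
(W(15) + 1/394)*(159 + 137) = (-½ + 1/394)*(159 + 137) = (-½ + 1/394)*296 = -98/197*296 = -29008/197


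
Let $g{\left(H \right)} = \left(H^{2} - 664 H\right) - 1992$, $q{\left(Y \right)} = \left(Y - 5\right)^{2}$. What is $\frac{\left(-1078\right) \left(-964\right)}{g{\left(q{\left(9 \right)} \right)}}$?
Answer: $- \frac{129899}{1545} \approx -84.077$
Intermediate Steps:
$q{\left(Y \right)} = \left(-5 + Y\right)^{2}$
$g{\left(H \right)} = -1992 + H^{2} - 664 H$
$\frac{\left(-1078\right) \left(-964\right)}{g{\left(q{\left(9 \right)} \right)}} = \frac{\left(-1078\right) \left(-964\right)}{-1992 + \left(\left(-5 + 9\right)^{2}\right)^{2} - 664 \left(-5 + 9\right)^{2}} = \frac{1039192}{-1992 + \left(4^{2}\right)^{2} - 664 \cdot 4^{2}} = \frac{1039192}{-1992 + 16^{2} - 10624} = \frac{1039192}{-1992 + 256 - 10624} = \frac{1039192}{-12360} = 1039192 \left(- \frac{1}{12360}\right) = - \frac{129899}{1545}$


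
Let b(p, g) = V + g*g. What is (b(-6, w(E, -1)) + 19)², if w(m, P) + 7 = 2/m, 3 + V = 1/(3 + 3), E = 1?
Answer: 61009/36 ≈ 1694.7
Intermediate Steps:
V = -17/6 (V = -3 + 1/(3 + 3) = -3 + 1/6 = -3 + ⅙ = -17/6 ≈ -2.8333)
w(m, P) = -7 + 2/m
b(p, g) = -17/6 + g² (b(p, g) = -17/6 + g*g = -17/6 + g²)
(b(-6, w(E, -1)) + 19)² = ((-17/6 + (-7 + 2/1)²) + 19)² = ((-17/6 + (-7 + 2*1)²) + 19)² = ((-17/6 + (-7 + 2)²) + 19)² = ((-17/6 + (-5)²) + 19)² = ((-17/6 + 25) + 19)² = (133/6 + 19)² = (247/6)² = 61009/36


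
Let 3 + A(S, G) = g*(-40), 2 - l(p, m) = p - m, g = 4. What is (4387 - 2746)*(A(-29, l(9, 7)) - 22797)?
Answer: -37677360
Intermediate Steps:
l(p, m) = 2 + m - p (l(p, m) = 2 - (p - m) = 2 + (m - p) = 2 + m - p)
A(S, G) = -163 (A(S, G) = -3 + 4*(-40) = -3 - 160 = -163)
(4387 - 2746)*(A(-29, l(9, 7)) - 22797) = (4387 - 2746)*(-163 - 22797) = 1641*(-22960) = -37677360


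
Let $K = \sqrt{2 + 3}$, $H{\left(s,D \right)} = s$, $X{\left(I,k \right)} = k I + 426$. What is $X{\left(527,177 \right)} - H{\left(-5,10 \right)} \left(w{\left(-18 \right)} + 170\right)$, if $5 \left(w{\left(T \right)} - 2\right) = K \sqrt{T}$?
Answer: $94565 + 3 i \sqrt{10} \approx 94565.0 + 9.4868 i$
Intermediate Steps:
$X{\left(I,k \right)} = 426 + I k$ ($X{\left(I,k \right)} = I k + 426 = 426 + I k$)
$K = \sqrt{5} \approx 2.2361$
$w{\left(T \right)} = 2 + \frac{\sqrt{5} \sqrt{T}}{5}$
$X{\left(527,177 \right)} - H{\left(-5,10 \right)} \left(w{\left(-18 \right)} + 170\right) = \left(426 + 527 \cdot 177\right) - - 5 \left(\left(2 + \frac{\sqrt{5} \sqrt{-18}}{5}\right) + 170\right) = \left(426 + 93279\right) - - 5 \left(\left(2 + \frac{\sqrt{5} \cdot 3 i \sqrt{2}}{5}\right) + 170\right) = 93705 - - 5 \left(\left(2 + \frac{3 i \sqrt{10}}{5}\right) + 170\right) = 93705 - - 5 \left(172 + \frac{3 i \sqrt{10}}{5}\right) = 93705 - \left(-860 - 3 i \sqrt{10}\right) = 93705 + \left(860 + 3 i \sqrt{10}\right) = 94565 + 3 i \sqrt{10}$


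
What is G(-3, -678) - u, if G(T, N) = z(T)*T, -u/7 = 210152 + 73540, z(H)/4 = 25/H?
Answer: 1985944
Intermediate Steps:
z(H) = 100/H (z(H) = 4*(25/H) = 100/H)
u = -1985844 (u = -7*(210152 + 73540) = -7*283692 = -1985844)
G(T, N) = 100 (G(T, N) = (100/T)*T = 100)
G(-3, -678) - u = 100 - 1*(-1985844) = 100 + 1985844 = 1985944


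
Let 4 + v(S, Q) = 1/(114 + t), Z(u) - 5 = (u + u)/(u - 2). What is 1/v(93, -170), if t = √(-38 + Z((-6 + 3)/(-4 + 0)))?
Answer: 3*(-√95 + 190*I)/(-2275*I + 12*√95) ≈ -0.25055 + 2.8174e-5*I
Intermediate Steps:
Z(u) = 5 + 2*u/(-2 + u) (Z(u) = 5 + (u + u)/(u - 2) = 5 + (2*u)/(-2 + u) = 5 + 2*u/(-2 + u))
t = 3*I*√95/5 (t = √(-38 + (-10 + 7*((-6 + 3)/(-4 + 0)))/(-2 + (-6 + 3)/(-4 + 0))) = √(-38 + (-10 + 7*(-3/(-4)))/(-2 - 3/(-4))) = √(-38 + (-10 + 7*(-3*(-¼)))/(-2 - 3*(-¼))) = √(-38 + (-10 + 7*(¾))/(-2 + ¾)) = √(-38 + (-10 + 21/4)/(-5/4)) = √(-38 - ⅘*(-19/4)) = √(-38 + 19/5) = √(-171/5) = 3*I*√95/5 ≈ 5.8481*I)
v(S, Q) = -4 + 1/(114 + 3*I*√95/5)
1/v(93, -170) = 1/((-12*√95 + 2275*I)/(3*(√95 - 190*I))) = 3*(√95 - 190*I)/(-12*√95 + 2275*I)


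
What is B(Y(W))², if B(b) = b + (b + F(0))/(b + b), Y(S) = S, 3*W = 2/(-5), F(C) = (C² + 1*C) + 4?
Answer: 192721/900 ≈ 214.13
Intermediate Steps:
F(C) = 4 + C + C² (F(C) = (C² + C) + 4 = (C + C²) + 4 = 4 + C + C²)
W = -2/15 (W = (2/(-5))/3 = (2*(-⅕))/3 = (⅓)*(-⅖) = -2/15 ≈ -0.13333)
B(b) = b + (4 + b)/(2*b) (B(b) = b + (b + (4 + 0 + 0²))/(b + b) = b + (b + (4 + 0 + 0))/((2*b)) = b + (b + 4)*(1/(2*b)) = b + (4 + b)*(1/(2*b)) = b + (4 + b)/(2*b))
B(Y(W))² = (½ - 2/15 + 2/(-2/15))² = (½ - 2/15 + 2*(-15/2))² = (½ - 2/15 - 15)² = (-439/30)² = 192721/900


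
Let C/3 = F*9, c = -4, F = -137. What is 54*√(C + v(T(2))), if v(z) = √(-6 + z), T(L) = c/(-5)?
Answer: 54*√(-92475 + 5*I*√130)/5 ≈ 1.0123 + 3284.2*I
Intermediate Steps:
C = -3699 (C = 3*(-137*9) = 3*(-1233) = -3699)
T(L) = ⅘ (T(L) = -4/(-5) = -4*(-⅕) = ⅘)
54*√(C + v(T(2))) = 54*√(-3699 + √(-6 + ⅘)) = 54*√(-3699 + √(-26/5)) = 54*√(-3699 + I*√130/5)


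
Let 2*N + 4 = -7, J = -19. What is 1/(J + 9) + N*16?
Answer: -881/10 ≈ -88.100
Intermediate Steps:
N = -11/2 (N = -2 + (½)*(-7) = -2 - 7/2 = -11/2 ≈ -5.5000)
1/(J + 9) + N*16 = 1/(-19 + 9) - 11/2*16 = 1/(-10) - 88 = -⅒ - 88 = -881/10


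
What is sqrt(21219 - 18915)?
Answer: 48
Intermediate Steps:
sqrt(21219 - 18915) = sqrt(2304) = 48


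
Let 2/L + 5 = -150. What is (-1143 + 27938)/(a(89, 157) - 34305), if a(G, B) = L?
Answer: -4153225/5317277 ≈ -0.78108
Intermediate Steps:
L = -2/155 (L = 2/(-5 - 150) = 2/(-155) = 2*(-1/155) = -2/155 ≈ -0.012903)
a(G, B) = -2/155
(-1143 + 27938)/(a(89, 157) - 34305) = (-1143 + 27938)/(-2/155 - 34305) = 26795/(-5317277/155) = 26795*(-155/5317277) = -4153225/5317277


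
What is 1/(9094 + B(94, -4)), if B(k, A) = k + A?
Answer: 1/9184 ≈ 0.00010888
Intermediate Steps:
B(k, A) = A + k
1/(9094 + B(94, -4)) = 1/(9094 + (-4 + 94)) = 1/(9094 + 90) = 1/9184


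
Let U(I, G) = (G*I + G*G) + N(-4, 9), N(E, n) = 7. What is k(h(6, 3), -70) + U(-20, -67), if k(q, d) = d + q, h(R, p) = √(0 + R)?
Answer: 5766 + √6 ≈ 5768.5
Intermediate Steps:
h(R, p) = √R
U(I, G) = 7 + G² + G*I (U(I, G) = (G*I + G*G) + 7 = (G*I + G²) + 7 = (G² + G*I) + 7 = 7 + G² + G*I)
k(h(6, 3), -70) + U(-20, -67) = (-70 + √6) + (7 + (-67)² - 67*(-20)) = (-70 + √6) + (7 + 4489 + 1340) = (-70 + √6) + 5836 = 5766 + √6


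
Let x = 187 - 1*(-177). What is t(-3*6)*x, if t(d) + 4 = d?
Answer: -8008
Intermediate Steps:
t(d) = -4 + d
x = 364 (x = 187 + 177 = 364)
t(-3*6)*x = (-4 - 3*6)*364 = (-4 - 18)*364 = -22*364 = -8008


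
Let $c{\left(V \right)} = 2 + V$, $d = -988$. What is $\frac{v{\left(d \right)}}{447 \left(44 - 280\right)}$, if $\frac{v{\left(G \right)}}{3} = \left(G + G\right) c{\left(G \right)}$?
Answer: $- \frac{487084}{8791} \approx -55.407$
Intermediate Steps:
$v{\left(G \right)} = 6 G \left(2 + G\right)$ ($v{\left(G \right)} = 3 \left(G + G\right) \left(2 + G\right) = 3 \cdot 2 G \left(2 + G\right) = 6 G \left(2 + G\right)$)
$\frac{v{\left(d \right)}}{447 \left(44 - 280\right)} = \frac{6 \left(-988\right) \left(2 - 988\right)}{447 \left(44 - 280\right)} = \frac{6 \left(-988\right) \left(-986\right)}{447 \left(-236\right)} = \frac{5845008}{-105492} = 5845008 \left(- \frac{1}{105492}\right) = - \frac{487084}{8791}$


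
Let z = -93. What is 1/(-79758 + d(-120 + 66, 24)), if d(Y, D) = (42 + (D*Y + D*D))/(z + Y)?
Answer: -49/3907916 ≈ -1.2539e-5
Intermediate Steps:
d(Y, D) = (42 + D² + D*Y)/(-93 + Y) (d(Y, D) = (42 + (D*Y + D*D))/(-93 + Y) = (42 + (D*Y + D²))/(-93 + Y) = (42 + (D² + D*Y))/(-93 + Y) = (42 + D² + D*Y)/(-93 + Y))
1/(-79758 + d(-120 + 66, 24)) = 1/(-79758 + (42 + 24² + 24*(-120 + 66))/(-93 + (-120 + 66))) = 1/(-79758 + (42 + 576 + 24*(-54))/(-93 - 54)) = 1/(-79758 + (42 + 576 - 1296)/(-147)) = 1/(-79758 - 1/147*(-678)) = 1/(-79758 + 226/49) = 1/(-3907916/49) = -49/3907916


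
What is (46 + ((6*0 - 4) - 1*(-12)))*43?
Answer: 2322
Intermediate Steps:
(46 + ((6*0 - 4) - 1*(-12)))*43 = (46 + ((0 - 4) + 12))*43 = (46 + (-4 + 12))*43 = (46 + 8)*43 = 54*43 = 2322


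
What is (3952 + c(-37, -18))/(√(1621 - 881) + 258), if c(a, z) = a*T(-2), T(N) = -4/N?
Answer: 250131/16456 - 1939*√185/16456 ≈ 13.597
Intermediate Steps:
c(a, z) = 2*a (c(a, z) = a*(-4/(-2)) = a*(-4*(-½)) = a*2 = 2*a)
(3952 + c(-37, -18))/(√(1621 - 881) + 258) = (3952 + 2*(-37))/(√(1621 - 881) + 258) = (3952 - 74)/(√740 + 258) = 3878/(2*√185 + 258) = 3878/(258 + 2*√185)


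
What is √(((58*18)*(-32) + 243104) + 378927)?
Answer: √588623 ≈ 767.22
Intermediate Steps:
√(((58*18)*(-32) + 243104) + 378927) = √((1044*(-32) + 243104) + 378927) = √((-33408 + 243104) + 378927) = √(209696 + 378927) = √588623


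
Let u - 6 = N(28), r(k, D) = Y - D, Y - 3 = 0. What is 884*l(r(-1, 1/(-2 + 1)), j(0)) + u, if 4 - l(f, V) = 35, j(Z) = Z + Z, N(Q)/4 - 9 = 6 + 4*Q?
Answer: -26890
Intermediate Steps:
Y = 3 (Y = 3 + 0 = 3)
r(k, D) = 3 - D
N(Q) = 60 + 16*Q (N(Q) = 36 + 4*(6 + 4*Q) = 36 + (24 + 16*Q) = 60 + 16*Q)
j(Z) = 2*Z
l(f, V) = -31 (l(f, V) = 4 - 1*35 = 4 - 35 = -31)
u = 514 (u = 6 + (60 + 16*28) = 6 + (60 + 448) = 6 + 508 = 514)
884*l(r(-1, 1/(-2 + 1)), j(0)) + u = 884*(-31) + 514 = -27404 + 514 = -26890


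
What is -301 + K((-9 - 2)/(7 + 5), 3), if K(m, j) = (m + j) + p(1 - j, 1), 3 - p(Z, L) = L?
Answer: -3563/12 ≈ -296.92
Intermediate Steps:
p(Z, L) = 3 - L
K(m, j) = 2 + j + m (K(m, j) = (m + j) + (3 - 1*1) = (j + m) + (3 - 1) = (j + m) + 2 = 2 + j + m)
-301 + K((-9 - 2)/(7 + 5), 3) = -301 + (2 + 3 + (-9 - 2)/(7 + 5)) = -301 + (2 + 3 - 11/12) = -301 + 49/12 = -3563/12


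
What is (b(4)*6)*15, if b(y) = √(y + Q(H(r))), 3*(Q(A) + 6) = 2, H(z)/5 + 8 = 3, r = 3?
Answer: 60*I*√3 ≈ 103.92*I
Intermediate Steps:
H(z) = -25 (H(z) = -40 + 5*3 = -40 + 15 = -25)
Q(A) = -16/3 (Q(A) = -6 + (⅓)*2 = -6 + ⅔ = -16/3)
b(y) = √(-16/3 + y) (b(y) = √(y - 16/3) = √(-16/3 + y))
(b(4)*6)*15 = ((√(-48 + 9*4)/3)*6)*15 = ((√(-48 + 36)/3)*6)*15 = ((√(-12)/3)*6)*15 = (((2*I*√3)/3)*6)*15 = ((2*I*√3/3)*6)*15 = (4*I*√3)*15 = 60*I*√3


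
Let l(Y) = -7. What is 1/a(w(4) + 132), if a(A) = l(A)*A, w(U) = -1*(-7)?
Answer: -1/973 ≈ -0.0010277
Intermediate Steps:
w(U) = 7
a(A) = -7*A
1/a(w(4) + 132) = 1/(-7*(7 + 132)) = 1/(-7*139) = 1/(-973) = -1/973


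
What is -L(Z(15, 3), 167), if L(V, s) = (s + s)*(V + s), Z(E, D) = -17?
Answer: -50100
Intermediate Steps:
L(V, s) = 2*s*(V + s) (L(V, s) = (2*s)*(V + s) = 2*s*(V + s))
-L(Z(15, 3), 167) = -2*167*(-17 + 167) = -2*167*150 = -1*50100 = -50100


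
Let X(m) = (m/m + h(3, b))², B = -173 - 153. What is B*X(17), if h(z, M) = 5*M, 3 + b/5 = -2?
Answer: -5012576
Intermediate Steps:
b = -25 (b = -15 + 5*(-2) = -15 - 10 = -25)
B = -326
X(m) = 15376 (X(m) = (m/m + 5*(-25))² = (1 - 125)² = (-124)² = 15376)
B*X(17) = -326*15376 = -5012576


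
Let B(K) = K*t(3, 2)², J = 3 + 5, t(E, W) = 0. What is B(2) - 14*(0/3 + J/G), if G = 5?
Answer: -112/5 ≈ -22.400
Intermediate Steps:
J = 8
B(K) = 0 (B(K) = K*0² = K*0 = 0)
B(2) - 14*(0/3 + J/G) = 0 - 14*(0/3 + 8/5) = 0 - 14*(0*(⅓) + 8*(⅕)) = 0 - 14*(0 + 8/5) = 0 - 14*8/5 = 0 - 112/5 = -112/5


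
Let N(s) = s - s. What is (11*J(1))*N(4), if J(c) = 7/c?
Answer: 0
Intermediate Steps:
N(s) = 0
(11*J(1))*N(4) = (11*(7/1))*0 = (11*(7*1))*0 = (11*7)*0 = 77*0 = 0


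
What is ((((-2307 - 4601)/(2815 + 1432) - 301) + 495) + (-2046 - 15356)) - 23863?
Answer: -174435445/4247 ≈ -41073.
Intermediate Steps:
((((-2307 - 4601)/(2815 + 1432) - 301) + 495) + (-2046 - 15356)) - 23863 = (((-6908/4247 - 301) + 495) - 17402) - 23863 = ((-1285255/4247 + 495) - 17402) - 23863 = (817010/4247 - 17402) - 23863 = -73089284/4247 - 23863 = -174435445/4247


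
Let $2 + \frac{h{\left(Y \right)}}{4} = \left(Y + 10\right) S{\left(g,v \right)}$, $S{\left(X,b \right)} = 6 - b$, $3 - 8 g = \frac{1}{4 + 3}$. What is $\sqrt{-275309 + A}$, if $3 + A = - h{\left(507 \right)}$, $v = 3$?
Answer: $2 i \sqrt{70377} \approx 530.57 i$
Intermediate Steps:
$g = \frac{5}{14}$ ($g = \frac{3}{8} - \frac{1}{8 \left(4 + 3\right)} = \frac{3}{8} - \frac{1}{8 \cdot 7} = \frac{3}{8} - \frac{1}{56} = \frac{5}{14} \approx 0.35714$)
$h{\left(Y \right)} = 112 + 12 Y$ ($h{\left(Y \right)} = -8 + 4 \left(Y + 10\right) \left(6 - 3\right) = -8 + 4 \left(10 + Y\right) \left(6 - 3\right) = -8 + 4 \left(10 + Y\right) 3 = -8 + 4 \left(30 + 3 Y\right) = -8 + \left(120 + 12 Y\right) = 112 + 12 Y$)
$A = -6199$ ($A = -3 - \left(112 + 12 \cdot 507\right) = -3 - \left(112 + 6084\right) = -3 - 6196 = -6199$)
$\sqrt{-275309 + A} = \sqrt{-275309 - 6199} = \sqrt{-281508} = 2 i \sqrt{70377}$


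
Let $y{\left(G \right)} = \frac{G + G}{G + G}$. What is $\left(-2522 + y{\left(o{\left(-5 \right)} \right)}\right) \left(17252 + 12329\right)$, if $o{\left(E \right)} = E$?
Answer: $-74573701$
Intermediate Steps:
$y{\left(G \right)} = 1$ ($y{\left(G \right)} = \frac{2 G}{2 G} = 2 G \frac{1}{2 G} = 1$)
$\left(-2522 + y{\left(o{\left(-5 \right)} \right)}\right) \left(17252 + 12329\right) = \left(-2522 + 1\right) \left(17252 + 12329\right) = \left(-2521\right) 29581 = -74573701$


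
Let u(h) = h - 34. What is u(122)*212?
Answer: 18656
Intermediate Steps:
u(h) = -34 + h
u(122)*212 = (-34 + 122)*212 = 88*212 = 18656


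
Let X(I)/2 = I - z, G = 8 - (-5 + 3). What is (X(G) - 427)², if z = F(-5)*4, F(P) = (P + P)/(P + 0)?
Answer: 178929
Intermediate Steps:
F(P) = 2 (F(P) = (2*P)/P = 2)
z = 8 (z = 2*4 = 8)
G = 10 (G = 8 - 1*(-2) = 8 + 2 = 10)
X(I) = -16 + 2*I (X(I) = 2*(I - 1*8) = 2*(I - 8) = 2*(-8 + I) = -16 + 2*I)
(X(G) - 427)² = ((-16 + 2*10) - 427)² = ((-16 + 20) - 427)² = (4 - 427)² = (-423)² = 178929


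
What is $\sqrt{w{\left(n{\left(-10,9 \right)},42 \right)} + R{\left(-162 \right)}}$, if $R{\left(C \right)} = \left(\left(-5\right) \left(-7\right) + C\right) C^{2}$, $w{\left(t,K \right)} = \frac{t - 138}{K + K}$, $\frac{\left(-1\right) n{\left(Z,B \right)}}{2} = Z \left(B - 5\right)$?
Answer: $\frac{5 i \sqrt{235175682}}{42} \approx 1825.6 i$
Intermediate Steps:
$n{\left(Z,B \right)} = - 2 Z \left(-5 + B\right)$ ($n{\left(Z,B \right)} = - 2 Z \left(B - 5\right) = - 2 Z \left(-5 + B\right)$)
$w{\left(t,K \right)} = \frac{-138 + t}{2 K}$
$R{\left(C \right)} = C^{2} \left(35 + C\right)$ ($R{\left(C \right)} = \left(35 + C\right) C^{2} = C^{2} \left(35 + C\right)$)
$\sqrt{w{\left(n{\left(-10,9 \right)},42 \right)} + R{\left(-162 \right)}} = \sqrt{\frac{-138 + 2 \left(-10\right) \left(5 - 9\right)}{2 \cdot 42} + \left(-162\right)^{2} \left(35 - 162\right)} = \sqrt{\frac{1}{2} \cdot \frac{1}{42} \left(-138 + 2 \left(-10\right) \left(5 - 9\right)\right) + 26244 \left(-127\right)} = \sqrt{\frac{1}{2} \cdot \frac{1}{42} \left(-138 + 2 \left(-10\right) \left(-4\right)\right) - 3332988} = \sqrt{\frac{1}{2} \cdot \frac{1}{42} \left(-138 + 80\right) - 3332988} = \sqrt{\frac{1}{2} \cdot \frac{1}{42} \left(-58\right) - 3332988} = \sqrt{- \frac{29}{42} - 3332988} = \sqrt{- \frac{139985525}{42}} = \frac{5 i \sqrt{235175682}}{42}$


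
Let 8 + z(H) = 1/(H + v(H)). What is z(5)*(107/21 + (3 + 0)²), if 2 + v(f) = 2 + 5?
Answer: -11692/105 ≈ -111.35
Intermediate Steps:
v(f) = 5 (v(f) = -2 + (2 + 5) = -2 + 7 = 5)
z(H) = -8 + 1/(5 + H) (z(H) = -8 + 1/(H + 5) = -8 + 1/(5 + H))
z(5)*(107/21 + (3 + 0)²) = ((-39 - 8*5)/(5 + 5))*(107/21 + (3 + 0)²) = ((-39 - 40)/10)*(107*(1/21) + 3²) = ((⅒)*(-79))*(107/21 + 9) = -79/10*296/21 = -11692/105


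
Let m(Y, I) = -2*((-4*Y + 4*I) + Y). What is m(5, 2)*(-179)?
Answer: -2506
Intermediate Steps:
m(Y, I) = -8*I + 6*Y (m(Y, I) = -2*(-3*Y + 4*I) = -8*I + 6*Y)
m(5, 2)*(-179) = (-8*2 + 6*5)*(-179) = (-16 + 30)*(-179) = 14*(-179) = -2506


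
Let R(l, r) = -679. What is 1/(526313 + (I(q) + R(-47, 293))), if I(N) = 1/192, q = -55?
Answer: 192/100921729 ≈ 1.9025e-6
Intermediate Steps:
I(N) = 1/192
1/(526313 + (I(q) + R(-47, 293))) = 1/(526313 + (1/192 - 679)) = 1/(526313 - 130367/192) = 1/(100921729/192) = 192/100921729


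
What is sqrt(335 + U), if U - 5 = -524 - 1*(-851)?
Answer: sqrt(667) ≈ 25.826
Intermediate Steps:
U = 332 (U = 5 + (-524 - 1*(-851)) = 5 + (-524 + 851) = 5 + 327 = 332)
sqrt(335 + U) = sqrt(335 + 332) = sqrt(667)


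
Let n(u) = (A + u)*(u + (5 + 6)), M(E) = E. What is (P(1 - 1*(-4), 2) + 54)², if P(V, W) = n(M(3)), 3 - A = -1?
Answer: 23104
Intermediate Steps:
A = 4 (A = 3 - 1*(-1) = 3 + 1 = 4)
n(u) = (4 + u)*(11 + u) (n(u) = (4 + u)*(u + (5 + 6)) = (4 + u)*(u + 11) = (4 + u)*(11 + u))
P(V, W) = 98 (P(V, W) = 44 + 3² + 15*3 = 44 + 9 + 45 = 98)
(P(1 - 1*(-4), 2) + 54)² = (98 + 54)² = 152² = 23104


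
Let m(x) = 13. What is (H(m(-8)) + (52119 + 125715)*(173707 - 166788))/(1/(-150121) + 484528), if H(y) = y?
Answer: 184713901298539/72737827887 ≈ 2539.4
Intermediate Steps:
(H(m(-8)) + (52119 + 125715)*(173707 - 166788))/(1/(-150121) + 484528) = (13 + (52119 + 125715)*(173707 - 166788))/(1/(-150121) + 484528) = (13 + 177834*6919)/(-1/150121 + 484528) = (13 + 1230433446)/(72737827887/150121) = 1230433459*(150121/72737827887) = 184713901298539/72737827887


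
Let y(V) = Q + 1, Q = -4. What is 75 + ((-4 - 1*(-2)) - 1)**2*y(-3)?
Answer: 48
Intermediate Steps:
y(V) = -3 (y(V) = -4 + 1 = -3)
75 + ((-4 - 1*(-2)) - 1)**2*y(-3) = 75 + ((-4 - 1*(-2)) - 1)**2*(-3) = 75 + ((-4 + 2) - 1)**2*(-3) = 75 + (-2 - 1)**2*(-3) = 75 + (-3)**2*(-3) = 75 + 9*(-3) = 75 - 27 = 48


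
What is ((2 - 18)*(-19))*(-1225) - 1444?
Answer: -373844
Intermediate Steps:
((2 - 18)*(-19))*(-1225) - 1444 = -16*(-19)*(-1225) - 1444 = 304*(-1225) - 1444 = -372400 - 1444 = -373844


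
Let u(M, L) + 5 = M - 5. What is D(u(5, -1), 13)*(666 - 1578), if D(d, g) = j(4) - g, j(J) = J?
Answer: 8208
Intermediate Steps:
u(M, L) = -10 + M (u(M, L) = -5 + (M - 5) = -5 + (-5 + M) = -10 + M)
D(d, g) = 4 - g
D(u(5, -1), 13)*(666 - 1578) = (4 - 1*13)*(666 - 1578) = (4 - 13)*(-912) = -9*(-912) = 8208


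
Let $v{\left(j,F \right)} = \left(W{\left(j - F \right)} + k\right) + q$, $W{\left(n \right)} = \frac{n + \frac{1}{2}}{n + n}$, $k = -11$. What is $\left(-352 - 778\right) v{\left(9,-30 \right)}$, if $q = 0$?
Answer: $\frac{924905}{78} \approx 11858.0$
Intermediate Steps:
$W{\left(n \right)} = \frac{\frac{1}{2} + n}{2 n}$ ($W{\left(n \right)} = \frac{n + \frac{1}{2}}{2 n} = \left(\frac{1}{2} + n\right) \frac{1}{2 n} = \frac{\frac{1}{2} + n}{2 n}$)
$v{\left(j,F \right)} = -11 + \frac{1 - 2 F + 2 j}{4 \left(j - F\right)}$ ($v{\left(j,F \right)} = \left(\frac{1 + 2 \left(j - F\right)}{4 \left(j - F\right)} - 11\right) + 0 = \left(\frac{1 - \left(- 2 j + 2 F\right)}{4 \left(j - F\right)} - 11\right) + 0 = \left(\frac{1 - 2 F + 2 j}{4 \left(j - F\right)} - 11\right) + 0 = \left(-11 + \frac{1 - 2 F + 2 j}{4 \left(j - F\right)}\right) + 0 = -11 + \frac{1 - 2 F + 2 j}{4 \left(j - F\right)}$)
$\left(-352 - 778\right) v{\left(9,-30 \right)} = \left(-352 - 778\right) \frac{-1 - -1260 + 42 \cdot 9}{4 \left(-30 - 9\right)} = - 1130 \frac{-1 + 1260 + 378}{4 \left(-30 - 9\right)} = - 1130 \cdot \frac{1}{4} \frac{1}{-39} \cdot 1637 = - 1130 \cdot \frac{1}{4} \left(- \frac{1}{39}\right) 1637 = \left(-1130\right) \left(- \frac{1637}{156}\right) = \frac{924905}{78}$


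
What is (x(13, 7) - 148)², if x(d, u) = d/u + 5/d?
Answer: 175933696/8281 ≈ 21245.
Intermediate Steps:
x(d, u) = 5/d + d/u
(x(13, 7) - 148)² = ((5/13 + 13/7) - 148)² = (204/91 - 148)² = (-13264/91)² = 175933696/8281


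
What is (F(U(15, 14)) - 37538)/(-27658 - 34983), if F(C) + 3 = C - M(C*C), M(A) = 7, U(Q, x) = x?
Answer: 37534/62641 ≈ 0.59919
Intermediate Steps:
F(C) = -10 + C (F(C) = -3 + (C - 1*7) = -3 + (C - 7) = -3 + (-7 + C) = -10 + C)
(F(U(15, 14)) - 37538)/(-27658 - 34983) = ((-10 + 14) - 37538)/(-27658 - 34983) = (4 - 37538)/(-62641) = -37534*(-1/62641) = 37534/62641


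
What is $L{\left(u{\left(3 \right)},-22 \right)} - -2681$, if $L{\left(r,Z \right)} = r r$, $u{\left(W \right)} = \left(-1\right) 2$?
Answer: $2685$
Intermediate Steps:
$u{\left(W \right)} = -2$
$L{\left(r,Z \right)} = r^{2}$
$L{\left(u{\left(3 \right)},-22 \right)} - -2681 = \left(-2\right)^{2} - -2681 = 4 + 2681 = 2685$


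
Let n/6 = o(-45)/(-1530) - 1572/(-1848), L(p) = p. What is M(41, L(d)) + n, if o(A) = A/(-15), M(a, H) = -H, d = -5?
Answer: 66053/6545 ≈ 10.092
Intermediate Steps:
o(A) = -A/15 (o(A) = A*(-1/15) = -A/15)
n = 33328/6545 (n = 6*(-1/15*(-45)/(-1530) - 1572/(-1848)) = 6*(3*(-1/1530) - 1572*(-1/1848)) = 6*(-1/510 + 131/154) = 6*(16664/19635) = 33328/6545 ≈ 5.0921)
M(41, L(d)) + n = -1*(-5) + 33328/6545 = 5 + 33328/6545 = 66053/6545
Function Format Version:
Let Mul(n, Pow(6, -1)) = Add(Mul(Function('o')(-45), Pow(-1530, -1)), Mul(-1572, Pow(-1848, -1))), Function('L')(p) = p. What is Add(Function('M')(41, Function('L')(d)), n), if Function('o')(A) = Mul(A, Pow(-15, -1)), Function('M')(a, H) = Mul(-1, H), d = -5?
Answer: Rational(66053, 6545) ≈ 10.092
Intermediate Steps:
Function('o')(A) = Mul(Rational(-1, 15), A) (Function('o')(A) = Mul(A, Rational(-1, 15)) = Mul(Rational(-1, 15), A))
n = Rational(33328, 6545) (n = Mul(6, Add(Mul(Mul(Rational(-1, 15), -45), Pow(-1530, -1)), Mul(-1572, Pow(-1848, -1)))) = Mul(6, Add(Mul(3, Rational(-1, 1530)), Mul(-1572, Rational(-1, 1848)))) = Mul(6, Add(Rational(-1, 510), Rational(131, 154))) = Mul(6, Rational(16664, 19635)) = Rational(33328, 6545) ≈ 5.0921)
Add(Function('M')(41, Function('L')(d)), n) = Add(Mul(-1, -5), Rational(33328, 6545)) = Add(5, Rational(33328, 6545)) = Rational(66053, 6545)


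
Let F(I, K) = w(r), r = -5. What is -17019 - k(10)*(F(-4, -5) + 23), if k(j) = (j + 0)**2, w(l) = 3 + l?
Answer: -19119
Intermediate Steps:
F(I, K) = -2 (F(I, K) = 3 - 5 = -2)
k(j) = j**2
-17019 - k(10)*(F(-4, -5) + 23) = -17019 - 10**2*(-2 + 23) = -17019 - 100*21 = -17019 - 1*2100 = -17019 - 2100 = -19119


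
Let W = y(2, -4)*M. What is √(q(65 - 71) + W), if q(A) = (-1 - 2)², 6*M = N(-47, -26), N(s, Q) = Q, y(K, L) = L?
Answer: √237/3 ≈ 5.1316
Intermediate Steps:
M = -13/3 (M = (⅙)*(-26) = -13/3 ≈ -4.3333)
W = 52/3 (W = -4*(-13/3) = 52/3 ≈ 17.333)
q(A) = 9 (q(A) = (-3)² = 9)
√(q(65 - 71) + W) = √(9 + 52/3) = √(79/3) = √237/3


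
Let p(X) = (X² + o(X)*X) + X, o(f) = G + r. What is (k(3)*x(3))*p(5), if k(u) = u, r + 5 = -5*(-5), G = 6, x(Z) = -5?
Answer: -2400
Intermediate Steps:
r = 20 (r = -5 - 5*(-5) = -5 + 25 = 20)
o(f) = 26 (o(f) = 6 + 20 = 26)
p(X) = X² + 27*X (p(X) = (X² + 26*X) + X = X² + 27*X)
(k(3)*x(3))*p(5) = (3*(-5))*(5*(27 + 5)) = -75*32 = -15*160 = -2400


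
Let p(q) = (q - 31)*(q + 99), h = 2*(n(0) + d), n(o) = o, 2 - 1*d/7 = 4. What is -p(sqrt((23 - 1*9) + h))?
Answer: 3083 - 68*I*sqrt(14) ≈ 3083.0 - 254.43*I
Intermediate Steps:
d = -14 (d = 14 - 7*4 = 14 - 28 = -14)
h = -28 (h = 2*(0 - 14) = 2*(-14) = -28)
p(q) = (-31 + q)*(99 + q)
-p(sqrt((23 - 1*9) + h)) = -(-3069 + (sqrt((23 - 1*9) - 28))**2 + 68*sqrt((23 - 1*9) - 28)) = -(-3069 + (sqrt((23 - 9) - 28))**2 + 68*sqrt((23 - 9) - 28)) = -(-3069 + (sqrt(14 - 28))**2 + 68*sqrt(14 - 28)) = -(-3069 + (sqrt(-14))**2 + 68*sqrt(-14)) = -(-3069 + (I*sqrt(14))**2 + 68*(I*sqrt(14))) = -(-3069 - 14 + 68*I*sqrt(14)) = -(-3083 + 68*I*sqrt(14)) = 3083 - 68*I*sqrt(14)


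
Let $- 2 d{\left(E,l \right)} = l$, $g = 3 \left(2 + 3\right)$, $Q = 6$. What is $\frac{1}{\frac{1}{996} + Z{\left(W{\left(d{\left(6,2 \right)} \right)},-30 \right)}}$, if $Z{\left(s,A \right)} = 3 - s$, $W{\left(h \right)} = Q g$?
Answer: $- \frac{996}{86651} \approx -0.011494$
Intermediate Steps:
$g = 15$ ($g = 3 \cdot 5 = 15$)
$d{\left(E,l \right)} = - \frac{l}{2}$
$W{\left(h \right)} = 90$ ($W{\left(h \right)} = 6 \cdot 15 = 90$)
$\frac{1}{\frac{1}{996} + Z{\left(W{\left(d{\left(6,2 \right)} \right)},-30 \right)}} = \frac{1}{\frac{1}{996} + \left(3 - 90\right)} = \frac{1}{\frac{1}{996} - 87} = \frac{1}{- \frac{86651}{996}} = - \frac{996}{86651}$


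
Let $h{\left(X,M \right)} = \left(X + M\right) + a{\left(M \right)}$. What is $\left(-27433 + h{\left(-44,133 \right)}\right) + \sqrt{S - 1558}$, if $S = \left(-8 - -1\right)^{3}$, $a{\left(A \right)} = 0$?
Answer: $-27344 + i \sqrt{1901} \approx -27344.0 + 43.6 i$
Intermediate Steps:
$h{\left(X,M \right)} = M + X$ ($h{\left(X,M \right)} = \left(X + M\right) + 0 = \left(M + X\right) + 0 = M + X$)
$S = -343$ ($S = \left(-8 + 1\right)^{3} = \left(-7\right)^{3} = -343$)
$\left(-27433 + h{\left(-44,133 \right)}\right) + \sqrt{S - 1558} = \left(-27433 + \left(133 - 44\right)\right) + \sqrt{-343 - 1558} = \left(-27433 + 89\right) + \sqrt{-1901} = -27344 + i \sqrt{1901}$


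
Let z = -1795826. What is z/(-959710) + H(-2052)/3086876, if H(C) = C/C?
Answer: 2771746569643/1481252882980 ≈ 1.8712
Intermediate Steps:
H(C) = 1
z/(-959710) + H(-2052)/3086876 = -1795826/(-959710) + 1/3086876 = -1795826*(-1/959710) + 1*(1/3086876) = 897913/479855 + 1/3086876 = 2771746569643/1481252882980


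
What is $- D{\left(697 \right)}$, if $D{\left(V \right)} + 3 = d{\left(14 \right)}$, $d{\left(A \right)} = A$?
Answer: $-11$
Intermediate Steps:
$D{\left(V \right)} = 11$ ($D{\left(V \right)} = -3 + 14 = 11$)
$- D{\left(697 \right)} = \left(-1\right) 11 = -11$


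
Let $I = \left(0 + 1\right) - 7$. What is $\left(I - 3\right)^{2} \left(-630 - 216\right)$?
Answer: $-68526$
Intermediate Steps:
$I = -6$ ($I = 1 - 7 = -6$)
$\left(I - 3\right)^{2} \left(-630 - 216\right) = \left(-6 - 3\right)^{2} \left(-630 - 216\right) = \left(-9\right)^{2} \left(-846\right) = 81 \left(-846\right) = -68526$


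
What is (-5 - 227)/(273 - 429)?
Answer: 58/39 ≈ 1.4872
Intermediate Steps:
(-5 - 227)/(273 - 429) = -232/(-156) = -232*(-1/156) = 58/39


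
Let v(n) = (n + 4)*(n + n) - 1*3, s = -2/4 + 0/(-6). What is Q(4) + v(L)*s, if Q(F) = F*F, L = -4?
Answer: 35/2 ≈ 17.500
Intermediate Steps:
s = -½ (s = -2*¼ + 0*(-⅙) = -½ + 0 = -½ ≈ -0.50000)
Q(F) = F²
v(n) = -3 + 2*n*(4 + n) (v(n) = (4 + n)*(2*n) - 3 = 2*n*(4 + n) - 3 = -3 + 2*n*(4 + n))
Q(4) + v(L)*s = 4² + (-3 + 2*(-4)² + 8*(-4))*(-½) = 16 + (-3 + 2*16 - 32)*(-½) = 16 + (-3 + 32 - 32)*(-½) = 16 - 3*(-½) = 16 + 3/2 = 35/2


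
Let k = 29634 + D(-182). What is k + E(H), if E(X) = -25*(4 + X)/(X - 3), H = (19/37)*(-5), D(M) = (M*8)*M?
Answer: 60694281/206 ≈ 2.9463e+5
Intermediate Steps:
D(M) = 8*M² (D(M) = (8*M)*M = 8*M²)
H = -95/37 (H = (19*(1/37))*(-5) = (19/37)*(-5) = -95/37 ≈ -2.5676)
k = 294626 (k = 29634 + 8*(-182)² = 29634 + 8*33124 = 29634 + 264992 = 294626)
E(X) = -25*(4 + X)/(-3 + X)
k + E(H) = 294626 + 25*(-4 - 1*(-95/37))/(-3 - 95/37) = 294626 + 25*(-4 + 95/37)/(-206/37) = 294626 + 25*(-37/206)*(-53/37) = 294626 + 1325/206 = 60694281/206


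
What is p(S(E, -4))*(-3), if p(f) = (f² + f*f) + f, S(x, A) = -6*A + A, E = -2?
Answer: -2460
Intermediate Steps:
S(x, A) = -5*A
p(f) = f + 2*f² (p(f) = (f² + f²) + f = 2*f² + f = f + 2*f²)
p(S(E, -4))*(-3) = ((-5*(-4))*(1 + 2*(-5*(-4))))*(-3) = (20*(1 + 2*20))*(-3) = (20*(1 + 40))*(-3) = (20*41)*(-3) = 820*(-3) = -2460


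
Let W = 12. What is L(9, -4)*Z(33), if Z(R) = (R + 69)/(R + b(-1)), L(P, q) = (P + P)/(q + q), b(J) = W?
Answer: -51/10 ≈ -5.1000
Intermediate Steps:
b(J) = 12
L(P, q) = P/q (L(P, q) = (2*P)/((2*q)) = (2*P)*(1/(2*q)) = P/q)
Z(R) = (69 + R)/(12 + R) (Z(R) = (R + 69)/(R + 12) = (69 + R)/(12 + R))
L(9, -4)*Z(33) = (9/(-4))*((69 + 33)/(12 + 33)) = (9*(-1/4))*(102/45) = -102/20 = -9/4*34/15 = -51/10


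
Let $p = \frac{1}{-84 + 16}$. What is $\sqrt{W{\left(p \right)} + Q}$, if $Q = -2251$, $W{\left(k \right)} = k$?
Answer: $\frac{i \sqrt{2602173}}{34} \approx 47.445 i$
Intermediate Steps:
$p = - \frac{1}{68}$ ($p = \frac{1}{-68} = - \frac{1}{68} \approx -0.014706$)
$\sqrt{W{\left(p \right)} + Q} = \sqrt{- \frac{1}{68} - 2251} = \sqrt{- \frac{153069}{68}} = \frac{i \sqrt{2602173}}{34}$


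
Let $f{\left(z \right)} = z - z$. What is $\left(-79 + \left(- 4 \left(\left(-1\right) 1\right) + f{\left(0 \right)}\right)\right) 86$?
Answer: $-6450$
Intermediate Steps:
$f{\left(z \right)} = 0$
$\left(-79 + \left(- 4 \left(\left(-1\right) 1\right) + f{\left(0 \right)}\right)\right) 86 = \left(-79 + \left(- 4 \left(\left(-1\right) 1\right) + 0\right)\right) 86 = \left(-79 + \left(\left(-4\right) \left(-1\right) + 0\right)\right) 86 = \left(-79 + \left(4 + 0\right)\right) 86 = \left(-79 + 4\right) 86 = \left(-75\right) 86 = -6450$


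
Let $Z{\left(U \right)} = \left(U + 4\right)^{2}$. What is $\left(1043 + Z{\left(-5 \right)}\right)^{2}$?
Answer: $1089936$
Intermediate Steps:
$Z{\left(U \right)} = \left(4 + U\right)^{2}$
$\left(1043 + Z{\left(-5 \right)}\right)^{2} = \left(1043 + \left(4 - 5\right)^{2}\right)^{2} = \left(1043 + \left(-1\right)^{2}\right)^{2} = \left(1043 + 1\right)^{2} = 1044^{2} = 1089936$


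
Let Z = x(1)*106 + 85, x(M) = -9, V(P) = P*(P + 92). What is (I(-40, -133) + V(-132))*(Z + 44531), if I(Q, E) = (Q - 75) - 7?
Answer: 225208596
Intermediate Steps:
V(P) = P*(92 + P)
I(Q, E) = -82 + Q (I(Q, E) = (-75 + Q) - 7 = -82 + Q)
Z = -869 (Z = -9*106 + 85 = -954 + 85 = -869)
(I(-40, -133) + V(-132))*(Z + 44531) = ((-82 - 40) - 132*(92 - 132))*(-869 + 44531) = (-122 - 132*(-40))*43662 = (-122 + 5280)*43662 = 5158*43662 = 225208596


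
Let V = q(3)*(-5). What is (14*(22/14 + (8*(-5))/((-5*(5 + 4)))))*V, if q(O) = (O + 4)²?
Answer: -75950/9 ≈ -8438.9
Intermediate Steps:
q(O) = (4 + O)²
V = -245 (V = (4 + 3)²*(-5) = 7²*(-5) = 49*(-5) = -245)
(14*(22/14 + (8*(-5))/((-5*(5 + 4)))))*V = (14*(22/14 + (8*(-5))/((-5*(5 + 4)))))*(-245) = (14*(22*(1/14) - 40/((-5*9))))*(-245) = (14*(11/7 - 40/(-45)))*(-245) = (14*(11/7 - 40*(-1/45)))*(-245) = (14*(11/7 + 8/9))*(-245) = (14*(155/63))*(-245) = (310/9)*(-245) = -75950/9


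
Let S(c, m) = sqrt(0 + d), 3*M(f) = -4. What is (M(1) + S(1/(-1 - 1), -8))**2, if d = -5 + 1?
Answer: -20/9 - 16*I/3 ≈ -2.2222 - 5.3333*I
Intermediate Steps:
d = -4
M(f) = -4/3 (M(f) = (1/3)*(-4) = -4/3)
S(c, m) = 2*I (S(c, m) = sqrt(0 - 4) = sqrt(-4) = 2*I)
(M(1) + S(1/(-1 - 1), -8))**2 = (-4/3 + 2*I)**2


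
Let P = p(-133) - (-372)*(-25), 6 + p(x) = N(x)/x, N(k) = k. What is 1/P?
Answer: -1/9305 ≈ -0.00010747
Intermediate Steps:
p(x) = -5 (p(x) = -6 + x/x = -6 + 1 = -5)
P = -9305 (P = -5 - (-372)*(-25) = -5 - 1*9300 = -5 - 9300 = -9305)
1/P = 1/(-9305) = -1/9305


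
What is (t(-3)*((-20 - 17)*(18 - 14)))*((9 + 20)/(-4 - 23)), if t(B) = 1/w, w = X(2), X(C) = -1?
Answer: -4292/27 ≈ -158.96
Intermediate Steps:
w = -1
t(B) = -1 (t(B) = 1/(-1) = -1)
(t(-3)*((-20 - 17)*(18 - 14)))*((9 + 20)/(-4 - 23)) = (-(-20 - 17)*(18 - 14))*((9 + 20)/(-4 - 23)) = (-(-37)*4)*(29/(-27)) = (-1*(-148))*(29*(-1/27)) = 148*(-29/27) = -4292/27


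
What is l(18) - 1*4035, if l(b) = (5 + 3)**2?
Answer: -3971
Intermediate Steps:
l(b) = 64 (l(b) = 8**2 = 64)
l(18) - 1*4035 = 64 - 1*4035 = 64 - 4035 = -3971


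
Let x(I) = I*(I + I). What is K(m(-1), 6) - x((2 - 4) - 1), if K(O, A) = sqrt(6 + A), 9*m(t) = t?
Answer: -18 + 2*sqrt(3) ≈ -14.536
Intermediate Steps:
m(t) = t/9
x(I) = 2*I**2 (x(I) = I*(2*I) = 2*I**2)
K(m(-1), 6) - x((2 - 4) - 1) = sqrt(6 + 6) - 2*((2 - 4) - 1)**2 = sqrt(12) - 2*(-2 - 1)**2 = 2*sqrt(3) - 2*(-3)**2 = 2*sqrt(3) - 2*9 = 2*sqrt(3) - 1*18 = 2*sqrt(3) - 18 = -18 + 2*sqrt(3)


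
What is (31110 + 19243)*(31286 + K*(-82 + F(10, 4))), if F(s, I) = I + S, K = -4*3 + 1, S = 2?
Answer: 1617439066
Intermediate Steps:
K = -11 (K = -12 + 1 = -11)
F(s, I) = 2 + I (F(s, I) = I + 2 = 2 + I)
(31110 + 19243)*(31286 + K*(-82 + F(10, 4))) = (31110 + 19243)*(31286 - 11*(-82 + (2 + 4))) = 50353*(31286 - 11*(-82 + 6)) = 50353*(31286 - 11*(-76)) = 50353*(31286 + 836) = 50353*32122 = 1617439066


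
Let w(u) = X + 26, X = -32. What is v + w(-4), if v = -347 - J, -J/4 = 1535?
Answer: 5787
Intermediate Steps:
J = -6140 (J = -4*1535 = -6140)
w(u) = -6 (w(u) = -32 + 26 = -6)
v = 5793 (v = -347 - 1*(-6140) = -347 + 6140 = 5793)
v + w(-4) = 5793 - 6 = 5787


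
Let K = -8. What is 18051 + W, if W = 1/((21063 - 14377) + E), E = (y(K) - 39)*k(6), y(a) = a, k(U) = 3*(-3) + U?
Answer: 123234178/6827 ≈ 18051.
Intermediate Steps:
k(U) = -9 + U
E = 141 (E = (-8 - 39)*(-9 + 6) = -47*(-3) = 141)
W = 1/6827 (W = 1/((21063 - 14377) + 141) = 1/(6686 + 141) = 1/6827 ≈ 0.00014648)
18051 + W = 18051 + 1/6827 = 123234178/6827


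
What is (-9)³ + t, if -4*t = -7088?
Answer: 1043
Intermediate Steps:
t = 1772 (t = -¼*(-7088) = 1772)
(-9)³ + t = (-9)³ + 1772 = -729 + 1772 = 1043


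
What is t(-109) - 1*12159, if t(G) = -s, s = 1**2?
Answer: -12160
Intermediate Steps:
s = 1
t(G) = -1 (t(G) = -1*1 = -1)
t(-109) - 1*12159 = -1 - 1*12159 = -1 - 12159 = -12160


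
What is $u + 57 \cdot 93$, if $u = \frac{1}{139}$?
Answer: $\frac{736840}{139} \approx 5301.0$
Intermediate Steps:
$u = \frac{1}{139} \approx 0.0071942$
$u + 57 \cdot 93 = \frac{1}{139} + 57 \cdot 93 = \frac{1}{139} + 5301 = \frac{736840}{139}$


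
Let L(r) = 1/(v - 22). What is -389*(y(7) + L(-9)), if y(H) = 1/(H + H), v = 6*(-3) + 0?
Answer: -5057/280 ≈ -18.061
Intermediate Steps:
v = -18 (v = -18 + 0 = -18)
y(H) = 1/(2*H)
L(r) = -1/40 (L(r) = 1/(-18 - 22) = 1/(-40) = -1/40)
-389*(y(7) + L(-9)) = -389*((1/2)/7 - 1/40) = -389*((1/2)*(1/7) - 1/40) = -389*(1/14 - 1/40) = -389*13/280 = -5057/280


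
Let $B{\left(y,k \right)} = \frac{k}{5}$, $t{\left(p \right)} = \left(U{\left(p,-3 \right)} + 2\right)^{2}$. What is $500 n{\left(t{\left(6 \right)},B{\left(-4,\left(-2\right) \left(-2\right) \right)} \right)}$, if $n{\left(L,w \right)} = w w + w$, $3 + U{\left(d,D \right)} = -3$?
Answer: $720$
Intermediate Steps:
$U{\left(d,D \right)} = -6$ ($U{\left(d,D \right)} = -3 - 3 = -6$)
$t{\left(p \right)} = 16$ ($t{\left(p \right)} = \left(-6 + 2\right)^{2} = \left(-4\right)^{2} = 16$)
$B{\left(y,k \right)} = \frac{k}{5}$ ($B{\left(y,k \right)} = k \frac{1}{5} = \frac{k}{5}$)
$n{\left(L,w \right)} = w + w^{2}$ ($n{\left(L,w \right)} = w^{2} + w = w + w^{2}$)
$500 n{\left(t{\left(6 \right)},B{\left(-4,\left(-2\right) \left(-2\right) \right)} \right)} = 500 \frac{\left(-2\right) \left(-2\right)}{5} \left(1 + \frac{\left(-2\right) \left(-2\right)}{5}\right) = 500 \cdot \frac{1}{5} \cdot 4 \left(1 + \frac{1}{5} \cdot 4\right) = 500 \frac{4 \left(1 + \frac{4}{5}\right)}{5} = 500 \cdot \frac{4}{5} \cdot \frac{9}{5} = 500 \cdot \frac{36}{25} = 720$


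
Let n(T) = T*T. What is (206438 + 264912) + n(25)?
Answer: 471975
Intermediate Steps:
n(T) = T²
(206438 + 264912) + n(25) = (206438 + 264912) + 25² = 471350 + 625 = 471975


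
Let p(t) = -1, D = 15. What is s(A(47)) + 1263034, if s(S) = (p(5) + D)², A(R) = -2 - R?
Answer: 1263230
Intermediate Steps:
s(S) = 196 (s(S) = (-1 + 15)² = 14² = 196)
s(A(47)) + 1263034 = 196 + 1263034 = 1263230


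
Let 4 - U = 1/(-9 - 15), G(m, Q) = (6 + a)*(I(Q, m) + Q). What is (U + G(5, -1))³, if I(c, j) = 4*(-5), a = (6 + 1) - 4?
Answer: -87469256519/13824 ≈ -6.3273e+6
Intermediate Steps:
a = 3 (a = 7 - 4 = 3)
I(c, j) = -20
G(m, Q) = -180 + 9*Q (G(m, Q) = (6 + 3)*(-20 + Q) = 9*(-20 + Q) = -180 + 9*Q)
U = 97/24 (U = 4 - 1/(-9 - 15) = 4 - 1/(-24) = 4 - 1*(-1/24) = 4 + 1/24 = 97/24 ≈ 4.0417)
(U + G(5, -1))³ = (97/24 + (-180 + 9*(-1)))³ = (97/24 + (-180 - 9))³ = (97/24 - 189)³ = (-4439/24)³ = -87469256519/13824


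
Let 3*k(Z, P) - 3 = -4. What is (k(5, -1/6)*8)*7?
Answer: -56/3 ≈ -18.667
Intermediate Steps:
k(Z, P) = -⅓ (k(Z, P) = 1 + (⅓)*(-4) = 1 - 4/3 = -⅓)
(k(5, -1/6)*8)*7 = -⅓*8*7 = -8/3*7 = -56/3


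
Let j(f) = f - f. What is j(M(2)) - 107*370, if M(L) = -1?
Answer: -39590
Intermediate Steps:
j(f) = 0
j(M(2)) - 107*370 = 0 - 107*370 = 0 - 39590 = -39590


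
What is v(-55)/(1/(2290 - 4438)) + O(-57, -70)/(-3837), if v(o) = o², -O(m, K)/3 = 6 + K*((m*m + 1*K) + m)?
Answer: -8310776834/1279 ≈ -6.4979e+6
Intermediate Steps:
O(m, K) = -18 - 3*K*(K + m + m²) (O(m, K) = -3*(6 + K*((m*m + 1*K) + m)) = -3*(6 + K*((m² + K) + m)) = -3*(6 + K*((K + m²) + m)) = -3*(6 + K*(K + m + m²)) = -18 - 3*K*(K + m + m²))
v(-55)/(1/(2290 - 4438)) + O(-57, -70)/(-3837) = (-55)²/(1/(2290 - 4438)) + (-18 - 3*(-70)² - 3*(-70)*(-57) - 3*(-70)*(-57)²)/(-3837) = 3025/(1/(-2148)) + (-18 - 3*4900 - 11970 - 3*(-70)*3249)*(-1/3837) = 3025/(-1/2148) + (-18 - 14700 - 11970 + 682290)*(-1/3837) = 3025*(-2148) + 655602*(-1/3837) = -6497700 - 218534/1279 = -8310776834/1279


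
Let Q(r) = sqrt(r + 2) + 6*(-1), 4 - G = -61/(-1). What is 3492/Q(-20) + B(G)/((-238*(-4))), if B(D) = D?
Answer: -369433/952 - 194*I*sqrt(2) ≈ -388.06 - 274.36*I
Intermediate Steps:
G = -57 (G = 4 - (-61)/(-1) = 4 - (-61)*(-1) = 4 - 1*61 = 4 - 61 = -57)
Q(r) = -6 + sqrt(2 + r) (Q(r) = sqrt(2 + r) - 6 = -6 + sqrt(2 + r))
3492/Q(-20) + B(G)/((-238*(-4))) = 3492/(-6 + sqrt(2 - 20)) - 57/((-238*(-4))) = 3492/(-6 + sqrt(-18)) - 57/952 = 3492/(-6 + 3*I*sqrt(2)) - 57*1/952 = 3492/(-6 + 3*I*sqrt(2)) - 57/952 = -57/952 + 3492/(-6 + 3*I*sqrt(2))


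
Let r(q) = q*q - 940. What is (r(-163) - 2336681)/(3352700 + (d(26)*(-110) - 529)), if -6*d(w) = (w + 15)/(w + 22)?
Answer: -332791488/482714879 ≈ -0.68942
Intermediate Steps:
r(q) = -940 + q² (r(q) = q² - 940 = -940 + q²)
d(w) = -(15 + w)/(6*(22 + w)) (d(w) = -(w + 15)/(6*(w + 22)) = -(15 + w)/(6*(22 + w)))
(r(-163) - 2336681)/(3352700 + (d(26)*(-110) - 529)) = ((-940 + (-163)²) - 2336681)/(3352700 + (((-15 - 1*26)/(6*(22 + 26)))*(-110) - 529)) = ((-940 + 26569) - 2336681)/(3352700 + (((⅙)*(-15 - 26)/48)*(-110) - 529)) = (25629 - 2336681)/(3352700 + (((⅙)*(1/48)*(-41))*(-110) - 529)) = -2311052/(3352700 + (-41/288*(-110) - 529)) = -2311052/(3352700 + (2255/144 - 529)) = -2311052/(3352700 - 73921/144) = -2311052/482714879/144 = -2311052*144/482714879 = -332791488/482714879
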